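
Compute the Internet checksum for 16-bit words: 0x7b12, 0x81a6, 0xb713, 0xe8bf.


Sum all words (with carry folding):
+ 0x7b12 = 0x7b12
+ 0x81a6 = 0xfcb8
+ 0xb713 = 0xb3cc
+ 0xe8bf = 0x9c8c
One's complement: ~0x9c8c
Checksum = 0x6373


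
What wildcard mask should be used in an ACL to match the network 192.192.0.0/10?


Subnet mask: 255.192.0.0
Wildcard = 255.255.255.255 - subnet mask
255 - 255 = 0
255 - 192 = 63
255 - 0 = 255
255 - 0 = 255
Wildcard: 0.63.255.255


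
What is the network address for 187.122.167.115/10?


IP:   10111011.01111010.10100111.01110011
Mask: 11111111.11000000.00000000.00000000
AND operation:
Net:  10111011.01000000.00000000.00000000
Network: 187.64.0.0/10


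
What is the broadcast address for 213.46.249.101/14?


Network: 213.44.0.0/14
Host bits = 18
Set all host bits to 1:
Broadcast: 213.47.255.255


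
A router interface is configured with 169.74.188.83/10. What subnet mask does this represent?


/10 means 10 network bits, 22 host bits
Binary: 11111111110000000000000000000000
Mask: 255.192.0.0


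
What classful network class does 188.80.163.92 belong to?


First octet: 188
Binary: 10111100
10xxxxxx -> Class B (128-191)
Class B, default mask 255.255.0.0 (/16)


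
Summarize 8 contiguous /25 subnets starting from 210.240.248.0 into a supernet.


Original prefix: /25
Number of subnets: 8 = 2^3
New prefix = 25 - 3 = 22
Supernet: 210.240.248.0/22


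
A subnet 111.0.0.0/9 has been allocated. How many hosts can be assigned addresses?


Host bits = 32 - 9 = 23
Total addresses = 2^23 = 8388608
Usable = total - 2 (network and broadcast)
Usable hosts: 8388606


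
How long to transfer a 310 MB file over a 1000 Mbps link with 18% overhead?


Effective throughput = 1000 * (1 - 18/100) = 820.0 Mbps
File size in Mb = 310 * 8 = 2480 Mb
Time = 2480 / 820.0
Time = 3.0244 seconds


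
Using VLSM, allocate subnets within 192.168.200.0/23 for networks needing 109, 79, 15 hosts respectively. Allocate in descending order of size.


109 hosts -> /25 (126 usable): 192.168.200.0/25
79 hosts -> /25 (126 usable): 192.168.200.128/25
15 hosts -> /27 (30 usable): 192.168.201.0/27
Allocation: 192.168.200.0/25 (109 hosts, 126 usable); 192.168.200.128/25 (79 hosts, 126 usable); 192.168.201.0/27 (15 hosts, 30 usable)


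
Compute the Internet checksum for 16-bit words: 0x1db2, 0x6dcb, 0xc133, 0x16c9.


Sum all words (with carry folding):
+ 0x1db2 = 0x1db2
+ 0x6dcb = 0x8b7d
+ 0xc133 = 0x4cb1
+ 0x16c9 = 0x637a
One's complement: ~0x637a
Checksum = 0x9c85


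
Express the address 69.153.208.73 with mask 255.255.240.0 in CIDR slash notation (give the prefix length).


Binary: 11111111.11111111.11110000.00000000
Count leading 1s
Prefix: /20


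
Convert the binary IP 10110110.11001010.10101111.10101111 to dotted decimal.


10110110 = 182
11001010 = 202
10101111 = 175
10101111 = 175
IP: 182.202.175.175


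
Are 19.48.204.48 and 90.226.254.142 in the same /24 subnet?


Mask: 255.255.255.0
19.48.204.48 AND mask = 19.48.204.0
90.226.254.142 AND mask = 90.226.254.0
No, different subnets (19.48.204.0 vs 90.226.254.0)


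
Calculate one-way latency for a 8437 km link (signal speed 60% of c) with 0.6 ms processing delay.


Speed = 0.6 * 3e5 km/s = 180000 km/s
Propagation delay = 8437 / 180000 = 0.0469 s = 46.8722 ms
Processing delay = 0.6 ms
Total one-way latency = 47.4722 ms


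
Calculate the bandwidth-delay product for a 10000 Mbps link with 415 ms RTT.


BDP = bandwidth * RTT
= 10000 Mbps * 415 ms
= 10000 * 1e6 * 415 / 1000 bits
= 4150000000 bits
= 518750000 bytes
= 506591.7969 KB
BDP = 4150000000 bits (518750000 bytes)


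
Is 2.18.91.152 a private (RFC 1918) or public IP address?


RFC 1918 private ranges:
  10.0.0.0/8 (10.0.0.0 - 10.255.255.255)
  172.16.0.0/12 (172.16.0.0 - 172.31.255.255)
  192.168.0.0/16 (192.168.0.0 - 192.168.255.255)
Public (not in any RFC 1918 range)


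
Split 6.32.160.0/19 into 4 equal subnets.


New prefix = 19 + 2 = 21
Each subnet has 2048 addresses
  6.32.160.0/21
  6.32.168.0/21
  6.32.176.0/21
  6.32.184.0/21
Subnets: 6.32.160.0/21, 6.32.168.0/21, 6.32.176.0/21, 6.32.184.0/21


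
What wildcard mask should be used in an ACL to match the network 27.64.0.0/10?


Subnet mask: 255.192.0.0
Wildcard = 255.255.255.255 - subnet mask
255 - 255 = 0
255 - 192 = 63
255 - 0 = 255
255 - 0 = 255
Wildcard: 0.63.255.255


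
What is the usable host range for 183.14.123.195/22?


Network: 183.14.120.0
Broadcast: 183.14.123.255
First usable = network + 1
Last usable = broadcast - 1
Range: 183.14.120.1 to 183.14.123.254


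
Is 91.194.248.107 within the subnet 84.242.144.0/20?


Subnet network: 84.242.144.0
Test IP AND mask: 91.194.240.0
No, 91.194.248.107 is not in 84.242.144.0/20


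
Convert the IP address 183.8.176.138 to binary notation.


183 = 10110111
8 = 00001000
176 = 10110000
138 = 10001010
Binary: 10110111.00001000.10110000.10001010


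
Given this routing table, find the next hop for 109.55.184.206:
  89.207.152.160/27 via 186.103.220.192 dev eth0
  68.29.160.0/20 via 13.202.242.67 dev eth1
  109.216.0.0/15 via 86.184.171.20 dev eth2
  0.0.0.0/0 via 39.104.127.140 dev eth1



Longest prefix match for 109.55.184.206:
  /27 89.207.152.160: no
  /20 68.29.160.0: no
  /15 109.216.0.0: no
  /0 0.0.0.0: MATCH
Selected: next-hop 39.104.127.140 via eth1 (matched /0)


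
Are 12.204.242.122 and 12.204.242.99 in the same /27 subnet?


Mask: 255.255.255.224
12.204.242.122 AND mask = 12.204.242.96
12.204.242.99 AND mask = 12.204.242.96
Yes, same subnet (12.204.242.96)


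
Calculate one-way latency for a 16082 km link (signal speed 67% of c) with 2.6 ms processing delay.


Speed = 0.67 * 3e5 km/s = 201000 km/s
Propagation delay = 16082 / 201000 = 0.08 s = 80.01 ms
Processing delay = 2.6 ms
Total one-way latency = 82.61 ms


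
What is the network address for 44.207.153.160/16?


IP:   00101100.11001111.10011001.10100000
Mask: 11111111.11111111.00000000.00000000
AND operation:
Net:  00101100.11001111.00000000.00000000
Network: 44.207.0.0/16


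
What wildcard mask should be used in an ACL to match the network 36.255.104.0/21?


Subnet mask: 255.255.248.0
Wildcard = 255.255.255.255 - subnet mask
255 - 255 = 0
255 - 255 = 0
255 - 248 = 7
255 - 0 = 255
Wildcard: 0.0.7.255


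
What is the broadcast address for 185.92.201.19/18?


Network: 185.92.192.0/18
Host bits = 14
Set all host bits to 1:
Broadcast: 185.92.255.255


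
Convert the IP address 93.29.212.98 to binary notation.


93 = 01011101
29 = 00011101
212 = 11010100
98 = 01100010
Binary: 01011101.00011101.11010100.01100010


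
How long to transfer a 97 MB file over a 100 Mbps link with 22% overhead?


Effective throughput = 100 * (1 - 22/100) = 78 Mbps
File size in Mb = 97 * 8 = 776 Mb
Time = 776 / 78
Time = 9.9487 seconds


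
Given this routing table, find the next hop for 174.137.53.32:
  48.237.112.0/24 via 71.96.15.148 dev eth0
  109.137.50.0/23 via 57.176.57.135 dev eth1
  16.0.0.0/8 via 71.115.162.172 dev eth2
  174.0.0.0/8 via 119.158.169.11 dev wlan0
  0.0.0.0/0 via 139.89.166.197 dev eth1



Longest prefix match for 174.137.53.32:
  /24 48.237.112.0: no
  /23 109.137.50.0: no
  /8 16.0.0.0: no
  /8 174.0.0.0: MATCH
  /0 0.0.0.0: MATCH
Selected: next-hop 119.158.169.11 via wlan0 (matched /8)


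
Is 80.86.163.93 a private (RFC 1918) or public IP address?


RFC 1918 private ranges:
  10.0.0.0/8 (10.0.0.0 - 10.255.255.255)
  172.16.0.0/12 (172.16.0.0 - 172.31.255.255)
  192.168.0.0/16 (192.168.0.0 - 192.168.255.255)
Public (not in any RFC 1918 range)


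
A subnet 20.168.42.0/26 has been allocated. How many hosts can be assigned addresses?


Host bits = 32 - 26 = 6
Total addresses = 2^6 = 64
Usable = total - 2 (network and broadcast)
Usable hosts: 62


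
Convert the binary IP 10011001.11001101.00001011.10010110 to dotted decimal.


10011001 = 153
11001101 = 205
00001011 = 11
10010110 = 150
IP: 153.205.11.150


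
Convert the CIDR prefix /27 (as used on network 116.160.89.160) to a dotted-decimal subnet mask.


/27 means 27 network bits, 5 host bits
Binary: 11111111111111111111111111100000
Mask: 255.255.255.224


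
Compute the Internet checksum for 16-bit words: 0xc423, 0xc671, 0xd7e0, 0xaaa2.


Sum all words (with carry folding):
+ 0xc423 = 0xc423
+ 0xc671 = 0x8a95
+ 0xd7e0 = 0x6276
+ 0xaaa2 = 0x0d19
One's complement: ~0x0d19
Checksum = 0xf2e6


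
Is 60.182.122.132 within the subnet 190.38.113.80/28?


Subnet network: 190.38.113.80
Test IP AND mask: 60.182.122.128
No, 60.182.122.132 is not in 190.38.113.80/28


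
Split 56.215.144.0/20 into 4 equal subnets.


New prefix = 20 + 2 = 22
Each subnet has 1024 addresses
  56.215.144.0/22
  56.215.148.0/22
  56.215.152.0/22
  56.215.156.0/22
Subnets: 56.215.144.0/22, 56.215.148.0/22, 56.215.152.0/22, 56.215.156.0/22


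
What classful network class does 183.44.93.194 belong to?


First octet: 183
Binary: 10110111
10xxxxxx -> Class B (128-191)
Class B, default mask 255.255.0.0 (/16)


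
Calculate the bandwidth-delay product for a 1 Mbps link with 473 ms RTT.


BDP = bandwidth * RTT
= 1 Mbps * 473 ms
= 1 * 1e6 * 473 / 1000 bits
= 473000 bits
= 59125 bytes
= 57.7393 KB
BDP = 473000 bits (59125 bytes)


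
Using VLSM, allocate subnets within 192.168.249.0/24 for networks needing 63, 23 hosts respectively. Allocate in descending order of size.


63 hosts -> /25 (126 usable): 192.168.249.0/25
23 hosts -> /27 (30 usable): 192.168.249.128/27
Allocation: 192.168.249.0/25 (63 hosts, 126 usable); 192.168.249.128/27 (23 hosts, 30 usable)


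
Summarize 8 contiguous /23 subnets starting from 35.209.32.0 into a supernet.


Original prefix: /23
Number of subnets: 8 = 2^3
New prefix = 23 - 3 = 20
Supernet: 35.209.32.0/20


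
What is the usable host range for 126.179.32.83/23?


Network: 126.179.32.0
Broadcast: 126.179.33.255
First usable = network + 1
Last usable = broadcast - 1
Range: 126.179.32.1 to 126.179.33.254


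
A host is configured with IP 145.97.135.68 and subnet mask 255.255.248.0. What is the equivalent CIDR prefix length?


Binary: 11111111.11111111.11111000.00000000
Count leading 1s
Prefix: /21


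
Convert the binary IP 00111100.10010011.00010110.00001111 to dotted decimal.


00111100 = 60
10010011 = 147
00010110 = 22
00001111 = 15
IP: 60.147.22.15


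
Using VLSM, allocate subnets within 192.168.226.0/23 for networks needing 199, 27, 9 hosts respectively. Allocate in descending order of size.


199 hosts -> /24 (254 usable): 192.168.226.0/24
27 hosts -> /27 (30 usable): 192.168.227.0/27
9 hosts -> /28 (14 usable): 192.168.227.32/28
Allocation: 192.168.226.0/24 (199 hosts, 254 usable); 192.168.227.0/27 (27 hosts, 30 usable); 192.168.227.32/28 (9 hosts, 14 usable)


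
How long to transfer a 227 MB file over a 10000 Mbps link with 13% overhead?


Effective throughput = 10000 * (1 - 13/100) = 8700 Mbps
File size in Mb = 227 * 8 = 1816 Mb
Time = 1816 / 8700
Time = 0.2087 seconds


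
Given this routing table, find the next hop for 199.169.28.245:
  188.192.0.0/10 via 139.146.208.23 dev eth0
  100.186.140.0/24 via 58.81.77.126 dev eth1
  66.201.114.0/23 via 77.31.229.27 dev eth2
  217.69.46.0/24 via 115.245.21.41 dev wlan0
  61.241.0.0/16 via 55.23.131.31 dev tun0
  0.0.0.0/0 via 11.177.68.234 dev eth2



Longest prefix match for 199.169.28.245:
  /10 188.192.0.0: no
  /24 100.186.140.0: no
  /23 66.201.114.0: no
  /24 217.69.46.0: no
  /16 61.241.0.0: no
  /0 0.0.0.0: MATCH
Selected: next-hop 11.177.68.234 via eth2 (matched /0)


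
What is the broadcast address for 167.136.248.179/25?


Network: 167.136.248.128/25
Host bits = 7
Set all host bits to 1:
Broadcast: 167.136.248.255


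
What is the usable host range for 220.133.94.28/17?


Network: 220.133.0.0
Broadcast: 220.133.127.255
First usable = network + 1
Last usable = broadcast - 1
Range: 220.133.0.1 to 220.133.127.254


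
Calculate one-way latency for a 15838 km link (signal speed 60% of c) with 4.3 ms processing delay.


Speed = 0.6 * 3e5 km/s = 180000 km/s
Propagation delay = 15838 / 180000 = 0.088 s = 87.9889 ms
Processing delay = 4.3 ms
Total one-way latency = 92.2889 ms


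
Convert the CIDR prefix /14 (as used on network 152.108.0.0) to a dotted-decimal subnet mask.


/14 means 14 network bits, 18 host bits
Binary: 11111111111111000000000000000000
Mask: 255.252.0.0


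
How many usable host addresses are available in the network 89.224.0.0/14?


Host bits = 32 - 14 = 18
Total addresses = 2^18 = 262144
Usable = total - 2 (network and broadcast)
Usable hosts: 262142


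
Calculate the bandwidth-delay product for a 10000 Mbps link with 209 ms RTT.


BDP = bandwidth * RTT
= 10000 Mbps * 209 ms
= 10000 * 1e6 * 209 / 1000 bits
= 2090000000 bits
= 261250000 bytes
= 255126.9531 KB
BDP = 2090000000 bits (261250000 bytes)


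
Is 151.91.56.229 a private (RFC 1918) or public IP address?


RFC 1918 private ranges:
  10.0.0.0/8 (10.0.0.0 - 10.255.255.255)
  172.16.0.0/12 (172.16.0.0 - 172.31.255.255)
  192.168.0.0/16 (192.168.0.0 - 192.168.255.255)
Public (not in any RFC 1918 range)


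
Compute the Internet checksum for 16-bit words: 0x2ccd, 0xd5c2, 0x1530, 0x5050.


Sum all words (with carry folding):
+ 0x2ccd = 0x2ccd
+ 0xd5c2 = 0x0290
+ 0x1530 = 0x17c0
+ 0x5050 = 0x6810
One's complement: ~0x6810
Checksum = 0x97ef


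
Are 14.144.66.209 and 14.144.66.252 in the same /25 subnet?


Mask: 255.255.255.128
14.144.66.209 AND mask = 14.144.66.128
14.144.66.252 AND mask = 14.144.66.128
Yes, same subnet (14.144.66.128)


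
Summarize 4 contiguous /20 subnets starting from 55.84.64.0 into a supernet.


Original prefix: /20
Number of subnets: 4 = 2^2
New prefix = 20 - 2 = 18
Supernet: 55.84.64.0/18


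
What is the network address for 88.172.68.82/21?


IP:   01011000.10101100.01000100.01010010
Mask: 11111111.11111111.11111000.00000000
AND operation:
Net:  01011000.10101100.01000000.00000000
Network: 88.172.64.0/21


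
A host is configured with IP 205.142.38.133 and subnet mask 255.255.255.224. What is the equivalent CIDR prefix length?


Binary: 11111111.11111111.11111111.11100000
Count leading 1s
Prefix: /27


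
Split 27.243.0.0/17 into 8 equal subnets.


New prefix = 17 + 3 = 20
Each subnet has 4096 addresses
  27.243.0.0/20
  27.243.16.0/20
  27.243.32.0/20
  27.243.48.0/20
  27.243.64.0/20
  27.243.80.0/20
  27.243.96.0/20
  27.243.112.0/20
Subnets: 27.243.0.0/20, 27.243.16.0/20, 27.243.32.0/20, 27.243.48.0/20, 27.243.64.0/20, 27.243.80.0/20, 27.243.96.0/20, 27.243.112.0/20


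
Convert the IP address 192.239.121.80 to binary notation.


192 = 11000000
239 = 11101111
121 = 01111001
80 = 01010000
Binary: 11000000.11101111.01111001.01010000


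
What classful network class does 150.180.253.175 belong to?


First octet: 150
Binary: 10010110
10xxxxxx -> Class B (128-191)
Class B, default mask 255.255.0.0 (/16)


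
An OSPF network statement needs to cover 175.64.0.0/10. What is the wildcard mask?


Subnet mask: 255.192.0.0
Wildcard = 255.255.255.255 - subnet mask
255 - 255 = 0
255 - 192 = 63
255 - 0 = 255
255 - 0 = 255
Wildcard: 0.63.255.255


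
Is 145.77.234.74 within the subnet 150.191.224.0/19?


Subnet network: 150.191.224.0
Test IP AND mask: 145.77.224.0
No, 145.77.234.74 is not in 150.191.224.0/19


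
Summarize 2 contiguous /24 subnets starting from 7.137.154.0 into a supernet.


Original prefix: /24
Number of subnets: 2 = 2^1
New prefix = 24 - 1 = 23
Supernet: 7.137.154.0/23


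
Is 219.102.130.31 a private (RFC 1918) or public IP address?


RFC 1918 private ranges:
  10.0.0.0/8 (10.0.0.0 - 10.255.255.255)
  172.16.0.0/12 (172.16.0.0 - 172.31.255.255)
  192.168.0.0/16 (192.168.0.0 - 192.168.255.255)
Public (not in any RFC 1918 range)


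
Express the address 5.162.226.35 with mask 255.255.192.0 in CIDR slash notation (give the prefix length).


Binary: 11111111.11111111.11000000.00000000
Count leading 1s
Prefix: /18


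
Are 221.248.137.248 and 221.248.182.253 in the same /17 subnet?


Mask: 255.255.128.0
221.248.137.248 AND mask = 221.248.128.0
221.248.182.253 AND mask = 221.248.128.0
Yes, same subnet (221.248.128.0)


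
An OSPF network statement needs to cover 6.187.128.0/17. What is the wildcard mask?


Subnet mask: 255.255.128.0
Wildcard = 255.255.255.255 - subnet mask
255 - 255 = 0
255 - 255 = 0
255 - 128 = 127
255 - 0 = 255
Wildcard: 0.0.127.255


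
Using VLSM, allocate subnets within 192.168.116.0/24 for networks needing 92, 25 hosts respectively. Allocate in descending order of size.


92 hosts -> /25 (126 usable): 192.168.116.0/25
25 hosts -> /27 (30 usable): 192.168.116.128/27
Allocation: 192.168.116.0/25 (92 hosts, 126 usable); 192.168.116.128/27 (25 hosts, 30 usable)


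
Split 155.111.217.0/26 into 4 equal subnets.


New prefix = 26 + 2 = 28
Each subnet has 16 addresses
  155.111.217.0/28
  155.111.217.16/28
  155.111.217.32/28
  155.111.217.48/28
Subnets: 155.111.217.0/28, 155.111.217.16/28, 155.111.217.32/28, 155.111.217.48/28


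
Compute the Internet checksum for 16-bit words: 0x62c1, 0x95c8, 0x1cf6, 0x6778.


Sum all words (with carry folding):
+ 0x62c1 = 0x62c1
+ 0x95c8 = 0xf889
+ 0x1cf6 = 0x1580
+ 0x6778 = 0x7cf8
One's complement: ~0x7cf8
Checksum = 0x8307


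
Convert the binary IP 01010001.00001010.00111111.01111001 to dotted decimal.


01010001 = 81
00001010 = 10
00111111 = 63
01111001 = 121
IP: 81.10.63.121


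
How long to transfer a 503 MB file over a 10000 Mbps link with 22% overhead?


Effective throughput = 10000 * (1 - 22/100) = 7800 Mbps
File size in Mb = 503 * 8 = 4024 Mb
Time = 4024 / 7800
Time = 0.5159 seconds


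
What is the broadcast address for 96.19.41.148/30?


Network: 96.19.41.148/30
Host bits = 2
Set all host bits to 1:
Broadcast: 96.19.41.151


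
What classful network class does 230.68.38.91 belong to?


First octet: 230
Binary: 11100110
1110xxxx -> Class D (224-239)
Class D (multicast), default mask N/A


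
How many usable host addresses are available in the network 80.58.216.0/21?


Host bits = 32 - 21 = 11
Total addresses = 2^11 = 2048
Usable = total - 2 (network and broadcast)
Usable hosts: 2046


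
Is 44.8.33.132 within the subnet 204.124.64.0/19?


Subnet network: 204.124.64.0
Test IP AND mask: 44.8.32.0
No, 44.8.33.132 is not in 204.124.64.0/19


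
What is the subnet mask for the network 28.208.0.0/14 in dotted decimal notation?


/14 means 14 network bits, 18 host bits
Binary: 11111111111111000000000000000000
Mask: 255.252.0.0


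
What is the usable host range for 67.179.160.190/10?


Network: 67.128.0.0
Broadcast: 67.191.255.255
First usable = network + 1
Last usable = broadcast - 1
Range: 67.128.0.1 to 67.191.255.254


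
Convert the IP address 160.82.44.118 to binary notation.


160 = 10100000
82 = 01010010
44 = 00101100
118 = 01110110
Binary: 10100000.01010010.00101100.01110110


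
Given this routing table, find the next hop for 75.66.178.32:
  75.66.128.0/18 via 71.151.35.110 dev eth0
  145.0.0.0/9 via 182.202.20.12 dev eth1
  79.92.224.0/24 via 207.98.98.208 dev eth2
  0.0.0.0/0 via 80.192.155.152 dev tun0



Longest prefix match for 75.66.178.32:
  /18 75.66.128.0: MATCH
  /9 145.0.0.0: no
  /24 79.92.224.0: no
  /0 0.0.0.0: MATCH
Selected: next-hop 71.151.35.110 via eth0 (matched /18)


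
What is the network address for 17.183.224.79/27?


IP:   00010001.10110111.11100000.01001111
Mask: 11111111.11111111.11111111.11100000
AND operation:
Net:  00010001.10110111.11100000.01000000
Network: 17.183.224.64/27


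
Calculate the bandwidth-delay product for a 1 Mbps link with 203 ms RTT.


BDP = bandwidth * RTT
= 1 Mbps * 203 ms
= 1 * 1e6 * 203 / 1000 bits
= 203000 bits
= 25375 bytes
= 24.7803 KB
BDP = 203000 bits (25375 bytes)


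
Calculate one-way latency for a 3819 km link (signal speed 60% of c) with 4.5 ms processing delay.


Speed = 0.6 * 3e5 km/s = 180000 km/s
Propagation delay = 3819 / 180000 = 0.0212 s = 21.2167 ms
Processing delay = 4.5 ms
Total one-way latency = 25.7167 ms


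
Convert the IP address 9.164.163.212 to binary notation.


9 = 00001001
164 = 10100100
163 = 10100011
212 = 11010100
Binary: 00001001.10100100.10100011.11010100


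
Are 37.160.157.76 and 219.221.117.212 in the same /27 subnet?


Mask: 255.255.255.224
37.160.157.76 AND mask = 37.160.157.64
219.221.117.212 AND mask = 219.221.117.192
No, different subnets (37.160.157.64 vs 219.221.117.192)


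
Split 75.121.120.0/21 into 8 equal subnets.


New prefix = 21 + 3 = 24
Each subnet has 256 addresses
  75.121.120.0/24
  75.121.121.0/24
  75.121.122.0/24
  75.121.123.0/24
  75.121.124.0/24
  75.121.125.0/24
  75.121.126.0/24
  75.121.127.0/24
Subnets: 75.121.120.0/24, 75.121.121.0/24, 75.121.122.0/24, 75.121.123.0/24, 75.121.124.0/24, 75.121.125.0/24, 75.121.126.0/24, 75.121.127.0/24


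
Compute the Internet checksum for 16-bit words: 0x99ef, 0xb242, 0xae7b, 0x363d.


Sum all words (with carry folding):
+ 0x99ef = 0x99ef
+ 0xb242 = 0x4c32
+ 0xae7b = 0xfaad
+ 0x363d = 0x30eb
One's complement: ~0x30eb
Checksum = 0xcf14


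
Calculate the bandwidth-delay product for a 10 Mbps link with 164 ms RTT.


BDP = bandwidth * RTT
= 10 Mbps * 164 ms
= 10 * 1e6 * 164 / 1000 bits
= 1640000 bits
= 205000 bytes
= 200.1953 KB
BDP = 1640000 bits (205000 bytes)


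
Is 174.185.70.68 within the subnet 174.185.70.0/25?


Subnet network: 174.185.70.0
Test IP AND mask: 174.185.70.0
Yes, 174.185.70.68 is in 174.185.70.0/25


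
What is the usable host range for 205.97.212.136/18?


Network: 205.97.192.0
Broadcast: 205.97.255.255
First usable = network + 1
Last usable = broadcast - 1
Range: 205.97.192.1 to 205.97.255.254


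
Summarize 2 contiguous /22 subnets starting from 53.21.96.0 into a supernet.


Original prefix: /22
Number of subnets: 2 = 2^1
New prefix = 22 - 1 = 21
Supernet: 53.21.96.0/21


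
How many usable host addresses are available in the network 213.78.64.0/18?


Host bits = 32 - 18 = 14
Total addresses = 2^14 = 16384
Usable = total - 2 (network and broadcast)
Usable hosts: 16382


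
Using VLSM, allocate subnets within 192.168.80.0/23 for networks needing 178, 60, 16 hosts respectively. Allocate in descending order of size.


178 hosts -> /24 (254 usable): 192.168.80.0/24
60 hosts -> /26 (62 usable): 192.168.81.0/26
16 hosts -> /27 (30 usable): 192.168.81.64/27
Allocation: 192.168.80.0/24 (178 hosts, 254 usable); 192.168.81.0/26 (60 hosts, 62 usable); 192.168.81.64/27 (16 hosts, 30 usable)


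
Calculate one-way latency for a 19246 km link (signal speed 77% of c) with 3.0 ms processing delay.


Speed = 0.77 * 3e5 km/s = 231000 km/s
Propagation delay = 19246 / 231000 = 0.0833 s = 83.316 ms
Processing delay = 3.0 ms
Total one-way latency = 86.316 ms


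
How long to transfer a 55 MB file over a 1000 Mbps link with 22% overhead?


Effective throughput = 1000 * (1 - 22/100) = 780 Mbps
File size in Mb = 55 * 8 = 440 Mb
Time = 440 / 780
Time = 0.5641 seconds


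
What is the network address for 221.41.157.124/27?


IP:   11011101.00101001.10011101.01111100
Mask: 11111111.11111111.11111111.11100000
AND operation:
Net:  11011101.00101001.10011101.01100000
Network: 221.41.157.96/27


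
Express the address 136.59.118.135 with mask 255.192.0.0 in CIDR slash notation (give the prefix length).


Binary: 11111111.11000000.00000000.00000000
Count leading 1s
Prefix: /10


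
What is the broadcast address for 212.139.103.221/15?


Network: 212.138.0.0/15
Host bits = 17
Set all host bits to 1:
Broadcast: 212.139.255.255


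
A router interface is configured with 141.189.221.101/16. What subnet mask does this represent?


/16 means 16 network bits, 16 host bits
Binary: 11111111111111110000000000000000
Mask: 255.255.0.0


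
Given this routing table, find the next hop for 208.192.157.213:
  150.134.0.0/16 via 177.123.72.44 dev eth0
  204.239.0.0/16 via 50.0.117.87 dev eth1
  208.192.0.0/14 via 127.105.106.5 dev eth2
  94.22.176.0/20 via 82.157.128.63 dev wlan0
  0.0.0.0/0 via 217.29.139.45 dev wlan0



Longest prefix match for 208.192.157.213:
  /16 150.134.0.0: no
  /16 204.239.0.0: no
  /14 208.192.0.0: MATCH
  /20 94.22.176.0: no
  /0 0.0.0.0: MATCH
Selected: next-hop 127.105.106.5 via eth2 (matched /14)


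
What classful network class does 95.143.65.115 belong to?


First octet: 95
Binary: 01011111
0xxxxxxx -> Class A (1-126)
Class A, default mask 255.0.0.0 (/8)


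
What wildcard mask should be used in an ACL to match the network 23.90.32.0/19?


Subnet mask: 255.255.224.0
Wildcard = 255.255.255.255 - subnet mask
255 - 255 = 0
255 - 255 = 0
255 - 224 = 31
255 - 0 = 255
Wildcard: 0.0.31.255


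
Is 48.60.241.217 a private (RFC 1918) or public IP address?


RFC 1918 private ranges:
  10.0.0.0/8 (10.0.0.0 - 10.255.255.255)
  172.16.0.0/12 (172.16.0.0 - 172.31.255.255)
  192.168.0.0/16 (192.168.0.0 - 192.168.255.255)
Public (not in any RFC 1918 range)


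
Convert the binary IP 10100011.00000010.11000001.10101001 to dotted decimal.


10100011 = 163
00000010 = 2
11000001 = 193
10101001 = 169
IP: 163.2.193.169


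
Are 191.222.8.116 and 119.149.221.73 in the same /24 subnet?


Mask: 255.255.255.0
191.222.8.116 AND mask = 191.222.8.0
119.149.221.73 AND mask = 119.149.221.0
No, different subnets (191.222.8.0 vs 119.149.221.0)


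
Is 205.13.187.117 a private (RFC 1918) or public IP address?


RFC 1918 private ranges:
  10.0.0.0/8 (10.0.0.0 - 10.255.255.255)
  172.16.0.0/12 (172.16.0.0 - 172.31.255.255)
  192.168.0.0/16 (192.168.0.0 - 192.168.255.255)
Public (not in any RFC 1918 range)


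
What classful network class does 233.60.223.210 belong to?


First octet: 233
Binary: 11101001
1110xxxx -> Class D (224-239)
Class D (multicast), default mask N/A


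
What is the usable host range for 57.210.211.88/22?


Network: 57.210.208.0
Broadcast: 57.210.211.255
First usable = network + 1
Last usable = broadcast - 1
Range: 57.210.208.1 to 57.210.211.254


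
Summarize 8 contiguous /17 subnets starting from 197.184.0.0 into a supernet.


Original prefix: /17
Number of subnets: 8 = 2^3
New prefix = 17 - 3 = 14
Supernet: 197.184.0.0/14


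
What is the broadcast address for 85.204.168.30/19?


Network: 85.204.160.0/19
Host bits = 13
Set all host bits to 1:
Broadcast: 85.204.191.255


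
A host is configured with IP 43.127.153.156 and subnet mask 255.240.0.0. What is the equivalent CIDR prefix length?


Binary: 11111111.11110000.00000000.00000000
Count leading 1s
Prefix: /12


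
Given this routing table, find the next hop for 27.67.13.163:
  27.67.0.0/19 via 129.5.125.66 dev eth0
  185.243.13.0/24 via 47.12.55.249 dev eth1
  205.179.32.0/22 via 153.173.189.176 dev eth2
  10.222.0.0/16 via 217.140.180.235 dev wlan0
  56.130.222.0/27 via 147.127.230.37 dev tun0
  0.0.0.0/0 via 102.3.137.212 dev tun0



Longest prefix match for 27.67.13.163:
  /19 27.67.0.0: MATCH
  /24 185.243.13.0: no
  /22 205.179.32.0: no
  /16 10.222.0.0: no
  /27 56.130.222.0: no
  /0 0.0.0.0: MATCH
Selected: next-hop 129.5.125.66 via eth0 (matched /19)


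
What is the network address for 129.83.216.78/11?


IP:   10000001.01010011.11011000.01001110
Mask: 11111111.11100000.00000000.00000000
AND operation:
Net:  10000001.01000000.00000000.00000000
Network: 129.64.0.0/11


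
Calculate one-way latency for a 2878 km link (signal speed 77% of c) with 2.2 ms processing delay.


Speed = 0.77 * 3e5 km/s = 231000 km/s
Propagation delay = 2878 / 231000 = 0.0125 s = 12.4589 ms
Processing delay = 2.2 ms
Total one-way latency = 14.6589 ms


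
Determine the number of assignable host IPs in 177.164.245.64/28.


Host bits = 32 - 28 = 4
Total addresses = 2^4 = 16
Usable = total - 2 (network and broadcast)
Usable hosts: 14


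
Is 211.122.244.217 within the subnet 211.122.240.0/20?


Subnet network: 211.122.240.0
Test IP AND mask: 211.122.240.0
Yes, 211.122.244.217 is in 211.122.240.0/20


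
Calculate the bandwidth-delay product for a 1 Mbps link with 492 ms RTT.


BDP = bandwidth * RTT
= 1 Mbps * 492 ms
= 1 * 1e6 * 492 / 1000 bits
= 492000 bits
= 61500 bytes
= 60.0586 KB
BDP = 492000 bits (61500 bytes)


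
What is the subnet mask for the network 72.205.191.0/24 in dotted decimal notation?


/24 means 24 network bits, 8 host bits
Binary: 11111111111111111111111100000000
Mask: 255.255.255.0


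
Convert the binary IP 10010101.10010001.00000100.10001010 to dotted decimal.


10010101 = 149
10010001 = 145
00000100 = 4
10001010 = 138
IP: 149.145.4.138


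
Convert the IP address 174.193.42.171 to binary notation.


174 = 10101110
193 = 11000001
42 = 00101010
171 = 10101011
Binary: 10101110.11000001.00101010.10101011


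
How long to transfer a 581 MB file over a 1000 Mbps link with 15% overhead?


Effective throughput = 1000 * (1 - 15/100) = 850 Mbps
File size in Mb = 581 * 8 = 4648 Mb
Time = 4648 / 850
Time = 5.4682 seconds


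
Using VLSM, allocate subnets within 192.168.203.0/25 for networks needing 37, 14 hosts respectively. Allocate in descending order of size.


37 hosts -> /26 (62 usable): 192.168.203.0/26
14 hosts -> /28 (14 usable): 192.168.203.64/28
Allocation: 192.168.203.0/26 (37 hosts, 62 usable); 192.168.203.64/28 (14 hosts, 14 usable)


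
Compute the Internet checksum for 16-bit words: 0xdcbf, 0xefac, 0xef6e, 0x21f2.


Sum all words (with carry folding):
+ 0xdcbf = 0xdcbf
+ 0xefac = 0xcc6c
+ 0xef6e = 0xbbdb
+ 0x21f2 = 0xddcd
One's complement: ~0xddcd
Checksum = 0x2232


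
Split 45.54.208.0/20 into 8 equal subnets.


New prefix = 20 + 3 = 23
Each subnet has 512 addresses
  45.54.208.0/23
  45.54.210.0/23
  45.54.212.0/23
  45.54.214.0/23
  45.54.216.0/23
  45.54.218.0/23
  45.54.220.0/23
  45.54.222.0/23
Subnets: 45.54.208.0/23, 45.54.210.0/23, 45.54.212.0/23, 45.54.214.0/23, 45.54.216.0/23, 45.54.218.0/23, 45.54.220.0/23, 45.54.222.0/23


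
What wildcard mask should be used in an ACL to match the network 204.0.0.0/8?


Subnet mask: 255.0.0.0
Wildcard = 255.255.255.255 - subnet mask
255 - 255 = 0
255 - 0 = 255
255 - 0 = 255
255 - 0 = 255
Wildcard: 0.255.255.255


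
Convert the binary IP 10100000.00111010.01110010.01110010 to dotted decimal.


10100000 = 160
00111010 = 58
01110010 = 114
01110010 = 114
IP: 160.58.114.114


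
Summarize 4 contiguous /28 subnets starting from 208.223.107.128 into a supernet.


Original prefix: /28
Number of subnets: 4 = 2^2
New prefix = 28 - 2 = 26
Supernet: 208.223.107.128/26


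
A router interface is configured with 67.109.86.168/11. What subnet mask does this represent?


/11 means 11 network bits, 21 host bits
Binary: 11111111111000000000000000000000
Mask: 255.224.0.0


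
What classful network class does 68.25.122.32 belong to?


First octet: 68
Binary: 01000100
0xxxxxxx -> Class A (1-126)
Class A, default mask 255.0.0.0 (/8)


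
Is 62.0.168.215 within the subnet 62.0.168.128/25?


Subnet network: 62.0.168.128
Test IP AND mask: 62.0.168.128
Yes, 62.0.168.215 is in 62.0.168.128/25


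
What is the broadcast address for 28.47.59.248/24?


Network: 28.47.59.0/24
Host bits = 8
Set all host bits to 1:
Broadcast: 28.47.59.255


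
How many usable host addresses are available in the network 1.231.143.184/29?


Host bits = 32 - 29 = 3
Total addresses = 2^3 = 8
Usable = total - 2 (network and broadcast)
Usable hosts: 6


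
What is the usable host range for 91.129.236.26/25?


Network: 91.129.236.0
Broadcast: 91.129.236.127
First usable = network + 1
Last usable = broadcast - 1
Range: 91.129.236.1 to 91.129.236.126


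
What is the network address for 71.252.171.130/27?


IP:   01000111.11111100.10101011.10000010
Mask: 11111111.11111111.11111111.11100000
AND operation:
Net:  01000111.11111100.10101011.10000000
Network: 71.252.171.128/27


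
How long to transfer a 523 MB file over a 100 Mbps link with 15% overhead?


Effective throughput = 100 * (1 - 15/100) = 85 Mbps
File size in Mb = 523 * 8 = 4184 Mb
Time = 4184 / 85
Time = 49.2235 seconds


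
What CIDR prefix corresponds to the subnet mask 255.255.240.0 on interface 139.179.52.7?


Binary: 11111111.11111111.11110000.00000000
Count leading 1s
Prefix: /20


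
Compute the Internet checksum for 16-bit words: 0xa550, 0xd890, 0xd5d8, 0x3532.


Sum all words (with carry folding):
+ 0xa550 = 0xa550
+ 0xd890 = 0x7de1
+ 0xd5d8 = 0x53ba
+ 0x3532 = 0x88ec
One's complement: ~0x88ec
Checksum = 0x7713


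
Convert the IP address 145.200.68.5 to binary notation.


145 = 10010001
200 = 11001000
68 = 01000100
5 = 00000101
Binary: 10010001.11001000.01000100.00000101


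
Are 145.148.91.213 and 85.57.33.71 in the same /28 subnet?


Mask: 255.255.255.240
145.148.91.213 AND mask = 145.148.91.208
85.57.33.71 AND mask = 85.57.33.64
No, different subnets (145.148.91.208 vs 85.57.33.64)


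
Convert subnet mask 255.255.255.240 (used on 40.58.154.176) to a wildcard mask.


Subnet mask: 255.255.255.240
Wildcard = 255.255.255.255 - subnet mask
255 - 255 = 0
255 - 255 = 0
255 - 255 = 0
255 - 240 = 15
Wildcard: 0.0.0.15


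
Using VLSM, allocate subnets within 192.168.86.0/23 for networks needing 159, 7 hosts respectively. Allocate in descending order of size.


159 hosts -> /24 (254 usable): 192.168.86.0/24
7 hosts -> /28 (14 usable): 192.168.87.0/28
Allocation: 192.168.86.0/24 (159 hosts, 254 usable); 192.168.87.0/28 (7 hosts, 14 usable)


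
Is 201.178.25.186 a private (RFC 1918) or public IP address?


RFC 1918 private ranges:
  10.0.0.0/8 (10.0.0.0 - 10.255.255.255)
  172.16.0.0/12 (172.16.0.0 - 172.31.255.255)
  192.168.0.0/16 (192.168.0.0 - 192.168.255.255)
Public (not in any RFC 1918 range)


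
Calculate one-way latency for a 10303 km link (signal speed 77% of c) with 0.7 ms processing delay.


Speed = 0.77 * 3e5 km/s = 231000 km/s
Propagation delay = 10303 / 231000 = 0.0446 s = 44.6017 ms
Processing delay = 0.7 ms
Total one-way latency = 45.3017 ms


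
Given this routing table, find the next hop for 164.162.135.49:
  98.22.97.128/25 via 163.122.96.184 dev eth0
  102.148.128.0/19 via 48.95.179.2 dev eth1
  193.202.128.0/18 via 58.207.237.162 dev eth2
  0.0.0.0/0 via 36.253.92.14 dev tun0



Longest prefix match for 164.162.135.49:
  /25 98.22.97.128: no
  /19 102.148.128.0: no
  /18 193.202.128.0: no
  /0 0.0.0.0: MATCH
Selected: next-hop 36.253.92.14 via tun0 (matched /0)


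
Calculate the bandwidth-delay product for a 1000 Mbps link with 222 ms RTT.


BDP = bandwidth * RTT
= 1000 Mbps * 222 ms
= 1000 * 1e6 * 222 / 1000 bits
= 222000000 bits
= 27750000 bytes
= 27099.6094 KB
BDP = 222000000 bits (27750000 bytes)


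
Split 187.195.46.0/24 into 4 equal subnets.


New prefix = 24 + 2 = 26
Each subnet has 64 addresses
  187.195.46.0/26
  187.195.46.64/26
  187.195.46.128/26
  187.195.46.192/26
Subnets: 187.195.46.0/26, 187.195.46.64/26, 187.195.46.128/26, 187.195.46.192/26


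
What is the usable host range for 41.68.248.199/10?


Network: 41.64.0.0
Broadcast: 41.127.255.255
First usable = network + 1
Last usable = broadcast - 1
Range: 41.64.0.1 to 41.127.255.254


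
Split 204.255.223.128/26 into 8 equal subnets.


New prefix = 26 + 3 = 29
Each subnet has 8 addresses
  204.255.223.128/29
  204.255.223.136/29
  204.255.223.144/29
  204.255.223.152/29
  204.255.223.160/29
  204.255.223.168/29
  204.255.223.176/29
  204.255.223.184/29
Subnets: 204.255.223.128/29, 204.255.223.136/29, 204.255.223.144/29, 204.255.223.152/29, 204.255.223.160/29, 204.255.223.168/29, 204.255.223.176/29, 204.255.223.184/29


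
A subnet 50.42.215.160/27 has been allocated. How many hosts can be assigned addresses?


Host bits = 32 - 27 = 5
Total addresses = 2^5 = 32
Usable = total - 2 (network and broadcast)
Usable hosts: 30


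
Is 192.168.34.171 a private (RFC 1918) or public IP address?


RFC 1918 private ranges:
  10.0.0.0/8 (10.0.0.0 - 10.255.255.255)
  172.16.0.0/12 (172.16.0.0 - 172.31.255.255)
  192.168.0.0/16 (192.168.0.0 - 192.168.255.255)
Private (in 192.168.0.0/16)


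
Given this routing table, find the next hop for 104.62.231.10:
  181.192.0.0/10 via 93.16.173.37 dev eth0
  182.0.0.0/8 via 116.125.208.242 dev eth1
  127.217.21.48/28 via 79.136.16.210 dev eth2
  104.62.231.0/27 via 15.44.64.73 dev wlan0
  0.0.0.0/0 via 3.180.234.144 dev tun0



Longest prefix match for 104.62.231.10:
  /10 181.192.0.0: no
  /8 182.0.0.0: no
  /28 127.217.21.48: no
  /27 104.62.231.0: MATCH
  /0 0.0.0.0: MATCH
Selected: next-hop 15.44.64.73 via wlan0 (matched /27)


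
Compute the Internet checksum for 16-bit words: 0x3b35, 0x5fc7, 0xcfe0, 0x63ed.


Sum all words (with carry folding):
+ 0x3b35 = 0x3b35
+ 0x5fc7 = 0x9afc
+ 0xcfe0 = 0x6add
+ 0x63ed = 0xceca
One's complement: ~0xceca
Checksum = 0x3135


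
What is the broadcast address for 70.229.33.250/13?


Network: 70.224.0.0/13
Host bits = 19
Set all host bits to 1:
Broadcast: 70.231.255.255


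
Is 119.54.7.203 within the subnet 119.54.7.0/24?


Subnet network: 119.54.7.0
Test IP AND mask: 119.54.7.0
Yes, 119.54.7.203 is in 119.54.7.0/24


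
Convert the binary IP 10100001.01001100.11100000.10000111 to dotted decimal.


10100001 = 161
01001100 = 76
11100000 = 224
10000111 = 135
IP: 161.76.224.135


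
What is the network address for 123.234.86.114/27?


IP:   01111011.11101010.01010110.01110010
Mask: 11111111.11111111.11111111.11100000
AND operation:
Net:  01111011.11101010.01010110.01100000
Network: 123.234.86.96/27


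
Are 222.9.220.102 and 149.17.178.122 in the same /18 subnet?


Mask: 255.255.192.0
222.9.220.102 AND mask = 222.9.192.0
149.17.178.122 AND mask = 149.17.128.0
No, different subnets (222.9.192.0 vs 149.17.128.0)


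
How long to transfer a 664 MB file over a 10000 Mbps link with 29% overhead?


Effective throughput = 10000 * (1 - 29/100) = 7100 Mbps
File size in Mb = 664 * 8 = 5312 Mb
Time = 5312 / 7100
Time = 0.7482 seconds


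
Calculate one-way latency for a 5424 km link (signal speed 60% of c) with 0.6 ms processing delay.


Speed = 0.6 * 3e5 km/s = 180000 km/s
Propagation delay = 5424 / 180000 = 0.0301 s = 30.1333 ms
Processing delay = 0.6 ms
Total one-way latency = 30.7333 ms


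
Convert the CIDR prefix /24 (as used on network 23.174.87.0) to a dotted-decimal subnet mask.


/24 means 24 network bits, 8 host bits
Binary: 11111111111111111111111100000000
Mask: 255.255.255.0


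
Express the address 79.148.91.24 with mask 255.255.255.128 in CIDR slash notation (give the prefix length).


Binary: 11111111.11111111.11111111.10000000
Count leading 1s
Prefix: /25


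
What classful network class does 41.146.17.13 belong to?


First octet: 41
Binary: 00101001
0xxxxxxx -> Class A (1-126)
Class A, default mask 255.0.0.0 (/8)


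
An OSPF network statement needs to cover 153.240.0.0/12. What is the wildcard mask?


Subnet mask: 255.240.0.0
Wildcard = 255.255.255.255 - subnet mask
255 - 255 = 0
255 - 240 = 15
255 - 0 = 255
255 - 0 = 255
Wildcard: 0.15.255.255


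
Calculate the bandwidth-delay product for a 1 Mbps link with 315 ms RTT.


BDP = bandwidth * RTT
= 1 Mbps * 315 ms
= 1 * 1e6 * 315 / 1000 bits
= 315000 bits
= 39375 bytes
= 38.4521 KB
BDP = 315000 bits (39375 bytes)


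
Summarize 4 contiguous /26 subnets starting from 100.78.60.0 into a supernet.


Original prefix: /26
Number of subnets: 4 = 2^2
New prefix = 26 - 2 = 24
Supernet: 100.78.60.0/24


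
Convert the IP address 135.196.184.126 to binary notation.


135 = 10000111
196 = 11000100
184 = 10111000
126 = 01111110
Binary: 10000111.11000100.10111000.01111110
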